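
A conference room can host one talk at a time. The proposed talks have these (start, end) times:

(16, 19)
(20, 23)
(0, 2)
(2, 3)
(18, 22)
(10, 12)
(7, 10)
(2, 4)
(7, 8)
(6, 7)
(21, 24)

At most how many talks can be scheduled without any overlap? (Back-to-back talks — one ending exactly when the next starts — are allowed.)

7

Sort by end time and greedily take each interval whose start is ≥ the last chosen end.
By end time: (0,2), (2,3), (2,4), (6,7), (7,8), (7,10), (10,12), (16,19), (18,22), (20,23), (21,24).
Pick (0,2); next start ≥ 2 → (2,3); next start ≥ 3 → (6,7); next start ≥ 7 → (7,8); next start ≥ 8 → (10,12); next start ≥ 12 → (16,19); next start ≥ 19 → (20,23).
Selected 7 talks.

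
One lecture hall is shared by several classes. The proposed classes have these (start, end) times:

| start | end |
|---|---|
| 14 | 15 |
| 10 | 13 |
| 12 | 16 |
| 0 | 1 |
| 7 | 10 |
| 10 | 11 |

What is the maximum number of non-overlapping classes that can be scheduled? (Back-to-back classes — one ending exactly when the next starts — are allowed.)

4

By end time: (0,1), (7,10), (10,11), (10,13), (14,15), (12,16).
Pick (0,1); next start ≥ 1 → (7,10); next start ≥ 10 → (10,11); next start ≥ 11 → (14,15).
Selected 4 classes.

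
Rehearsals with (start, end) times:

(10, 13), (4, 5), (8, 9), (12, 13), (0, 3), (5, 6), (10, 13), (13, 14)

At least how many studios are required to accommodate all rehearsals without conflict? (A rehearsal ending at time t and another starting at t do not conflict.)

3

The answer is the maximum number of intervals overlapping at any instant.
Events (time:±→running): 0:+→1 3:-→0 4:+→1 5:-→0 5:+→1 6:-→0 8:+→1 9:-→0 10:+→1 10:+→2 12:+→3 … peak 3.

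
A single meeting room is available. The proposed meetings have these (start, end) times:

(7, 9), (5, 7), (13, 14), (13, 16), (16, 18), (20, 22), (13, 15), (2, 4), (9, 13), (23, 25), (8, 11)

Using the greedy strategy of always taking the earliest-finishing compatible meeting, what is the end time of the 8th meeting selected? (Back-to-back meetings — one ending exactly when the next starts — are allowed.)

25

Order by finish time; keep every interval that doesn't clash with the previous kept one.
Sorted by end: (2,4)  (5,7)  (7,9)  (8,11)  (9,13)  (13,14)  (13,15)  (13,16)  (16,18)  (20,22)  (23,25)
take (2,4); take (5,7); take (7,9); skip (8,11); take (9,13); take (13,14); skip (13,15); take (16,18); take (20,22); take (23,25).
Selected: (2,4) (5,7) (7,9) (9,13) (13,14) (16,18) (20,22) (23,25)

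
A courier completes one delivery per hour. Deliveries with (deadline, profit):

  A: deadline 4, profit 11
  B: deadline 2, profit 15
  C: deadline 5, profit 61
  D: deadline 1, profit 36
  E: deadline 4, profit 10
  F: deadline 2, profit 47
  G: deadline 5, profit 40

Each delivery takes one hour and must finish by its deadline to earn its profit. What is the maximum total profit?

Sort by profit descending; place each in the latest free slot ≤ its deadline.
Profit order: C=61 F=47 G=40 D=36 B=15 A=11 E=10
Assign: C→slot 5, F→slot 2, G→slot 4, D→slot 1, B skipped, A→slot 3, E skipped.
Slots: [1:D] [2:F] [3:A] [4:G] [5:C]
Profit = 36 + 47 + 11 + 40 + 61 = 195

195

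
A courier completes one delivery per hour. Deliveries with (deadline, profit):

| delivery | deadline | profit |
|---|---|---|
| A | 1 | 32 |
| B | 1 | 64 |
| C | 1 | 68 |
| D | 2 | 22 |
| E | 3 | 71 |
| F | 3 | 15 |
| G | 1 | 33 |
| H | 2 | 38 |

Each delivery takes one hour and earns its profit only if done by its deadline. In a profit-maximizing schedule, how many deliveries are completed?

3

Sort by profit descending; place each in the latest free slot ≤ its deadline.
By profit: E(d3,71), C(d1,68), B(d1,64), H(d2,38), G(d1,33), A(d1,32), D(d2,22), F(d3,15)
E→slot 3; C→slot 1; B skipped; H→slot 2; G skipped; A skipped; D skipped; F skipped.
3 of 8 scheduled.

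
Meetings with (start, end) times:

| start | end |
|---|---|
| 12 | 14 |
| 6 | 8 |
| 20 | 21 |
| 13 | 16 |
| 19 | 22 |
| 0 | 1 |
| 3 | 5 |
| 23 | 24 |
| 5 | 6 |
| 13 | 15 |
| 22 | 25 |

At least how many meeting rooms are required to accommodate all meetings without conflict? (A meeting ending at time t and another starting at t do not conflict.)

The answer is the maximum number of intervals overlapping at any instant.
starts: [0, 3, 5, 6, 12, 13, 13, 19, 20, 22, 23]
ends:   [1, 5, 6, 8, 14, 15, 16, 21, 22, 24, 25]
s0→1 e1→0 s3→1 e5→0 s5→1 e6→0 s6→1 e8→0 s12→1 s13→2 s13→3  — peak 3.

3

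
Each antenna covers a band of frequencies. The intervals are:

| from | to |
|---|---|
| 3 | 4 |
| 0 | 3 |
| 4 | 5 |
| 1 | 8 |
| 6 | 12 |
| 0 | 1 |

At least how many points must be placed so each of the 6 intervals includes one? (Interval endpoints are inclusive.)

3

By right end: [0,1]  [0,3]  [3,4]  [4,5]  [1,8]  [6,12]
[0,1] uncovered → point at 1; [3,4] uncovered → point at 4; [6,12] uncovered → point at 12.
Points: 1, 4, 12 (3 total).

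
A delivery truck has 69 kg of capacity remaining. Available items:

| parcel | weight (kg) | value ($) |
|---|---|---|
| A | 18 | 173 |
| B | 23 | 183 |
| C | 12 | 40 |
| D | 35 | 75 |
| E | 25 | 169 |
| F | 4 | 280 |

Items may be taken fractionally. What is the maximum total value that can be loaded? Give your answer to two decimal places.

Ratios (sorted): F 70.00, A 9.61, B 7.96, E 6.76, C 3.33, D 2.14
take F (4 @ 280); take A (18 @ 173); take B (23 @ 183); take 24/25 of E → 162.24. Capacity used 69/69.
Total value = 798.24

798.24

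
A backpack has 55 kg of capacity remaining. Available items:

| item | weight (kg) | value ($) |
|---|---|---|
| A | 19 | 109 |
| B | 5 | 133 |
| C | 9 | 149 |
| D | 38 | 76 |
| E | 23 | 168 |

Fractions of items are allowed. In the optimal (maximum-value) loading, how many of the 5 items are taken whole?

Greedy by value/weight ratio, highest first.
Order: B (133/5=26.60) > C (149/9=16.56) > E (168/23=7.30) > A (109/19=5.74) > D (76/38=2.00)
Fill: take B (5 @ 133) → take C (9 @ 149) → take E (23 @ 168) → take 18/19 of A → 103.26; 55/55 used.
3 item(s) taken whole; one partial (take 18/19 of A).

3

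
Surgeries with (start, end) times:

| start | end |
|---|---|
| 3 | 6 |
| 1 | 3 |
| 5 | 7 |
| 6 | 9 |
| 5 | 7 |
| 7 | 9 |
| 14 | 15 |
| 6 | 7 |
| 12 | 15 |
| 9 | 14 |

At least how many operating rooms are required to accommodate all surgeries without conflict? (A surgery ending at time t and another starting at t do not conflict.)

The answer is the maximum number of intervals overlapping at any instant.
Events (time:±→running): 1:+→1 3:-→0 3:+→1 5:+→2 5:+→3 6:-→2 6:+→3 6:+→4 … peak 4.

4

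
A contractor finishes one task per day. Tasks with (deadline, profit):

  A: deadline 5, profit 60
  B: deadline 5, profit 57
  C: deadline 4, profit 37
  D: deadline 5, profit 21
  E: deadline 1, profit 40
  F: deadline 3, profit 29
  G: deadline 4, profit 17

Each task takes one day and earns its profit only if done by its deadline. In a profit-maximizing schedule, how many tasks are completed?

Profit order: A=60 B=57 E=40 C=37 F=29 D=21 G=17
Assign: A→slot 5, B→slot 4, E→slot 1, C→slot 3, F→slot 2, D skipped, G skipped.
Slots: [1:E] [2:F] [3:C] [4:B] [5:A]
5 of 7 scheduled.

5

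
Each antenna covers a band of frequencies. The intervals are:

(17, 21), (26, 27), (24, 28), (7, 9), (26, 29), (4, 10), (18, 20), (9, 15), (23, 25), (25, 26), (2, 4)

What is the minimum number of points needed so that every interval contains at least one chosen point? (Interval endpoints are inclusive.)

5

Sort by right endpoint; whenever an interval is uncovered, place a point at its right end.
Sorted: [2,4] [7,9] [4,10] [9,15] [18,20] [17,21] [23,25] [25,26] [26,27] [24,28] [26,29]
{[2,4]} hit by 4; {[7,9],[4,10],[9,15]} hit by 9; {[18,20],[17,21]} hit by 20; {[23,25],[25,26]} hit by 25; {[26,27],[24,28],[26,29]} hit by 27.
Points: 4, 9, 20, 25, 27 (5 total).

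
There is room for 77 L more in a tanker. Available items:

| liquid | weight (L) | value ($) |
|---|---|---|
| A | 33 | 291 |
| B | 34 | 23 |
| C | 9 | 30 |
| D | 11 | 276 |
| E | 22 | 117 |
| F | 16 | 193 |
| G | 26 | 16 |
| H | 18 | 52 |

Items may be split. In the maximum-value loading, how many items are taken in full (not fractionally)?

3

Order: D (276/11=25.09) > F (193/16=12.06) > A (291/33=8.82) > E (117/22=5.32) > C (30/9=3.33) > H (52/18=2.89) > B (23/34=0.68) > G (16/26=0.62)
Fill: take D (11 @ 276) → take F (16 @ 193) → take A (33 @ 291) → take 17/22 of E → 90.41; 77/77 used.
3 item(s) taken whole; one partial (take 17/22 of E).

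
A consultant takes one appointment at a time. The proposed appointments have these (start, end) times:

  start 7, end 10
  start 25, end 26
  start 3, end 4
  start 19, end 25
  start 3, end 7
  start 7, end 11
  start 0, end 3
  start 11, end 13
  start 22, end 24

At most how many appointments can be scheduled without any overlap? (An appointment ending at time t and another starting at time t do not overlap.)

6

Sort by end time and greedily take each interval whose start is ≥ the last chosen end.
Sorted by end: (0,3)  (3,4)  (3,7)  (7,10)  (7,11)  (11,13)  (22,24)  (19,25)  (25,26)
take (0,3); take (3,4); take (7,10); take (11,13); take (22,24); skip (19,25); take (25,26).
Selected 6 appointments.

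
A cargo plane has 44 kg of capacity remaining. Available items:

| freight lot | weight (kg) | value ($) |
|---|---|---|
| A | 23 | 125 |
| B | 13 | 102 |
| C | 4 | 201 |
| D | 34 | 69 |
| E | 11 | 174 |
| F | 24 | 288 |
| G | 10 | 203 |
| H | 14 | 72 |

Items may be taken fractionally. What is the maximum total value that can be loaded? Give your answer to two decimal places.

806.00

Order: C (201/4=50.25) > G (203/10=20.30) > E (174/11=15.82) > F (288/24=12.00) > B (102/13=7.85) > A (125/23=5.43) > H (72/14=5.14) > D (69/34=2.03)
Fill: take C (4 @ 201) → take G (10 @ 203) → take E (11 @ 174) → take 19/24 of F → 228.00; 44/44 used.
Total value = 806.00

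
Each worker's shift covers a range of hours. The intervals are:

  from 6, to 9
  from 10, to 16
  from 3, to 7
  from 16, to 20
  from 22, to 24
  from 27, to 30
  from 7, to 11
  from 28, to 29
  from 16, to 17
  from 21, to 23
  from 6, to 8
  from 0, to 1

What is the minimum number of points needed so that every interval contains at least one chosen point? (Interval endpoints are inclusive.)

5

Sorted: [0,1] [3,7] [6,8] [6,9] [7,11] [10,16] [16,17] [16,20] [21,23] [22,24] [28,29] [27,30]
{[0,1]} hit by 1; {[3,7],[6,8],[6,9],[7,11]} hit by 7; {[10,16],[16,17],[16,20]} hit by 16; {[21,23],[22,24]} hit by 23; {[28,29],[27,30]} hit by 29.
Points: 1, 7, 16, 23, 29 (5 total).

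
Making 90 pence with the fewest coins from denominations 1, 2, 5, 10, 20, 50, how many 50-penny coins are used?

1

90 − 1×50→40 − 2×20→0
Count of 50: 1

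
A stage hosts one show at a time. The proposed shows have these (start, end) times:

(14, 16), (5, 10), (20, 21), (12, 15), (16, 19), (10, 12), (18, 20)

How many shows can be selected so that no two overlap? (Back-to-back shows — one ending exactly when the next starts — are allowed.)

Greedy by earliest finish: after sorting by end time, pick each interval compatible with the last pick.
Sorted by end: (5,10)  (10,12)  (12,15)  (14,16)  (16,19)  (18,20)  (20,21)
take (5,10); take (10,12); take (12,15); skip (14,16); take (16,19); take (20,21).
Selected 5 shows.

5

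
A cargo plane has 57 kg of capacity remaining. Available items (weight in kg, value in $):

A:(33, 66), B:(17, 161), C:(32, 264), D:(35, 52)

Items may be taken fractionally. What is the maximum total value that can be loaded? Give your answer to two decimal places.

Greedy by value/weight ratio, highest first.
Order: B (161/17=9.47) > C (264/32=8.25) > A (66/33=2.00) > D (52/35=1.49)
Fill: take B (17 @ 161) → take C (32 @ 264) → take 8/33 of A → 16.00; 57/57 used.
Total value = 441.00

441.00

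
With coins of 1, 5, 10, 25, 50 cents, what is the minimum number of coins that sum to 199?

10

Greedy: take as many of the largest coin as possible, then repeat with the remainder.
199 = 3×50 + 1×25 + 2×10 + 4×1
Total coins = 3 + 1 + 2 + 4 = 10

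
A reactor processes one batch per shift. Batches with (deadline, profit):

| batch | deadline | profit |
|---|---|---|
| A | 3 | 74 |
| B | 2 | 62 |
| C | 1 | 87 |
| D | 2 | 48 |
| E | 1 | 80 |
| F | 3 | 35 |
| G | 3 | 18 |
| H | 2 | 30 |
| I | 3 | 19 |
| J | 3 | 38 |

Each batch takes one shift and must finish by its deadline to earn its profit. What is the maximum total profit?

223

Take jobs in profit order; each goes to the latest open slot no later than its deadline.
Profit order: C=87 E=80 A=74 B=62 D=48 J=38 F=35 H=30 I=19 G=18
Assign: C→slot 1, E skipped, A→slot 3, B→slot 2, D skipped, J skipped, F skipped, H skipped, I skipped, G skipped.
Slots: [1:C] [2:B] [3:A]
Profit = 87 + 62 + 74 = 223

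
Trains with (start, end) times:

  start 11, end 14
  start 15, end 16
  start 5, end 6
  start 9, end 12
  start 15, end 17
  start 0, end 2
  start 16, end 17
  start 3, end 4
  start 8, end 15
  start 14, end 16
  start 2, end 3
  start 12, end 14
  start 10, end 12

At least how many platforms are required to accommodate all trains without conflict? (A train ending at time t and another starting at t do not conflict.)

The answer is the maximum number of intervals overlapping at any instant.
starts: [0, 2, 3, 5, 8, 9, 10, 11, 12, 14, 15, 15, 16]
ends:   [2, 3, 4, 6, 12, 12, 14, 14, 15, 16, 16, 17, 17]
s0→1 e2→0 s2→1 e3→0 s3→1 e4→0 s5→1 e6→0 s8→1 s9→2 s10→3 s11→4  — peak 4.

4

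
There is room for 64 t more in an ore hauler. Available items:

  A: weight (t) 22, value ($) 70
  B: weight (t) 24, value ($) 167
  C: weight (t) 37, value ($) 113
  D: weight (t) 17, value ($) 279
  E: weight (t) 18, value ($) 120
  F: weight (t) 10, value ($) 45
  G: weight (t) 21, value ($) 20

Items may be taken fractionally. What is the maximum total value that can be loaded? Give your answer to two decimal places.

588.50

Ratios (sorted): D 16.41, B 6.96, E 6.67, F 4.50, A 3.18, C 3.05, G 0.95
take D (17 @ 279); take B (24 @ 167); take E (18 @ 120); take 5/10 of F → 22.50. Capacity used 64/64.
Total value = 588.50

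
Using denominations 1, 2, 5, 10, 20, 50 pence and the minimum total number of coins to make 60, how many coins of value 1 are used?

0

Greedy: take as many of the largest coin as possible, then repeat with the remainder.
60 = 1×50 + 1×10
Count of 1: 0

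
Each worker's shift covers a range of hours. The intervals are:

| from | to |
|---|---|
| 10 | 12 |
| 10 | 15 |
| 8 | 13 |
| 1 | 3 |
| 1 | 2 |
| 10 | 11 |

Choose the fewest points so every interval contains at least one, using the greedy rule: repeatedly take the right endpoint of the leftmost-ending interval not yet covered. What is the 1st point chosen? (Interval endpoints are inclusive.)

Sort by right endpoint; whenever an interval is uncovered, place a point at its right end.
Sorted: [1,2] [1,3] [10,11] [10,12] [8,13] [10,15]
{[1,2],[1,3]} hit by 2; {[10,11],[10,12],[8,13],[10,15]} hit by 11.
Points: 2, 11 (2 total).

2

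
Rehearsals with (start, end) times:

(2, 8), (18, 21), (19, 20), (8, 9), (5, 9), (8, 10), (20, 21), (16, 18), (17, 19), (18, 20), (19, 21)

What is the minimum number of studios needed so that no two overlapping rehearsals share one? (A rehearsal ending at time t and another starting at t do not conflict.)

4

starts: [2, 5, 8, 8, 16, 17, 18, 18, 19, 19, 20]
ends:   [8, 9, 9, 10, 18, 19, 20, 20, 21, 21, 21]
s2→1 s5→2 e8→1 s8→2 s8→3 e9→2 e9→1 e10→0 s16→1 s17→2 e18→1 s18→2 s18→3 e19→2 s19→3 s19→4  — peak 4.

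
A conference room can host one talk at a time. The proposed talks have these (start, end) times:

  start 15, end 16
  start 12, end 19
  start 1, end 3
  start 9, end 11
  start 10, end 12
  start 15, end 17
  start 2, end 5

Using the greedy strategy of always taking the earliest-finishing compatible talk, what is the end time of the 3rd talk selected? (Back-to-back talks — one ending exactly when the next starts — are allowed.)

Sorted by end: (1,3)  (2,5)  (9,11)  (10,12)  (15,16)  (15,17)  (12,19)
take (1,3); skip (2,5); take (9,11); skip (10,12); take (15,16).
Selected: (1,3) (9,11) (15,16)

16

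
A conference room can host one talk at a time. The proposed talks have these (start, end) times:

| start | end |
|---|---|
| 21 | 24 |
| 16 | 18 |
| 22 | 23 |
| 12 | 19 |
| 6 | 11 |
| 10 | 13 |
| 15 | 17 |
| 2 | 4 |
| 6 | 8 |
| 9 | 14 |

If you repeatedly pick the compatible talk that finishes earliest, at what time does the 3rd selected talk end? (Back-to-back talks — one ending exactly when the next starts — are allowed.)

Sorted by end: (2,4)  (6,8)  (6,11)  (10,13)  (9,14)  (15,17)  (16,18)  (12,19)  (22,23)  (21,24)
take (2,4); take (6,8); skip (6,11); take (10,13); take (15,17); skip (12,19); take (22,23).
Selected: (2,4) (6,8) (10,13) (15,17) (22,23)

13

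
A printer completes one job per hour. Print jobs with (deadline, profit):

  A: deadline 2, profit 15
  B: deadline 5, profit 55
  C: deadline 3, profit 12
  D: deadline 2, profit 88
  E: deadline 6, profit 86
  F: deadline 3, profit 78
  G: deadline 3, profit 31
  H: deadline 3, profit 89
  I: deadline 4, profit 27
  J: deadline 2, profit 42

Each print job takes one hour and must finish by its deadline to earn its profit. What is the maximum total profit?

Profit order: H=89 D=88 E=86 F=78 B=55 J=42 G=31 I=27 A=15 C=12
Assign: H→slot 3, D→slot 2, E→slot 6, F→slot 1, B→slot 5, J skipped, G skipped, I→slot 4, A skipped, C skipped.
Slots: [1:F] [2:D] [3:H] [4:I] [5:B] [6:E]
Profit = 78 + 88 + 89 + 27 + 55 + 86 = 423

423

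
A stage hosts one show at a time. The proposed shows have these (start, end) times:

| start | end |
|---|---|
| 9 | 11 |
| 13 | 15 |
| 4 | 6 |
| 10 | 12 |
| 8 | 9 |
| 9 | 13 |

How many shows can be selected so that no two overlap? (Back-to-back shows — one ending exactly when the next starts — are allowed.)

4

Sorted by end: (4,6)  (8,9)  (9,11)  (10,12)  (9,13)  (13,15)
take (4,6); take (8,9); take (9,11); take (13,15).
Selected 4 shows.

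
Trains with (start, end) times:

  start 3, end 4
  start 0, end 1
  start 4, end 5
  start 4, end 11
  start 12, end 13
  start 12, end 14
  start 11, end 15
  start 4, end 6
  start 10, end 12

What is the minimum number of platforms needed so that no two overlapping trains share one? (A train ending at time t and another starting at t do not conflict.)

3

Count concurrent intervals with a sweep; the peak is the room count.
starts: [0, 3, 4, 4, 4, 10, 11, 12, 12]
ends:   [1, 4, 5, 6, 11, 12, 13, 14, 15]
s0→1 e1→0 s3→1 e4→0 s4→1 s4→2 s4→3  — peak 3.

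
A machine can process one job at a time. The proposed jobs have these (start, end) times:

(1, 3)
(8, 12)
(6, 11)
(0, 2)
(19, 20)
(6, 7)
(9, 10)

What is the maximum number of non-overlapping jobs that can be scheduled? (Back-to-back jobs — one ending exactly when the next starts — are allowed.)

4

By end time: (0,2), (1,3), (6,7), (9,10), (6,11), (8,12), (19,20).
Pick (0,2); next start ≥ 2 → (6,7); next start ≥ 7 → (9,10); next start ≥ 10 → (19,20).
Selected 4 jobs.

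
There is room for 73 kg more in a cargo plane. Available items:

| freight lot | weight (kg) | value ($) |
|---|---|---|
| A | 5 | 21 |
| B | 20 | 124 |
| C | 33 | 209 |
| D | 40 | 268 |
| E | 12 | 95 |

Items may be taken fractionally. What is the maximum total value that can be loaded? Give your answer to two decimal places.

496.00

Order: E (95/12=7.92) > D (268/40=6.70) > C (209/33=6.33) > B (124/20=6.20) > A (21/5=4.20)
Fill: take E (12 @ 95) → take D (40 @ 268) → take 21/33 of C → 133.00; 73/73 used.
Total value = 496.00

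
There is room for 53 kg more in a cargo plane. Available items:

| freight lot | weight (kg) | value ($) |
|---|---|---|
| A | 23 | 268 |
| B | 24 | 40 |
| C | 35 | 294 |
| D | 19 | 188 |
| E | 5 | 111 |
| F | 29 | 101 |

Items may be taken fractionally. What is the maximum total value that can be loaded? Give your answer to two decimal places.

Greedy by value/weight ratio, highest first.
Order: E (111/5=22.20) > A (268/23=11.65) > D (188/19=9.89) > C (294/35=8.40) > F (101/29=3.48) > B (40/24=1.67)
Fill: take E (5 @ 111) → take A (23 @ 268) → take D (19 @ 188) → take 6/35 of C → 50.40; 53/53 used.
Total value = 617.40

617.40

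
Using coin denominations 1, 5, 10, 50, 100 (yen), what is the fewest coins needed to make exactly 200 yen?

Use the largest denomination that fits, subtract, and repeat.
200 − 2×100→0
Total coins = 2 = 2

2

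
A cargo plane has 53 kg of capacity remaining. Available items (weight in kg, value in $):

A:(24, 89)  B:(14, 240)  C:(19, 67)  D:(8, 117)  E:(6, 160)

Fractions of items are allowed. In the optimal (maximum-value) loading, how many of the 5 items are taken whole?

4

Greedy by value/weight ratio, highest first.
Order: E (160/6=26.67) > B (240/14=17.14) > D (117/8=14.62) > A (89/24=3.71) > C (67/19=3.53)
Fill: take E (6 @ 160) → take B (14 @ 240) → take D (8 @ 117) → take A (24 @ 89) → take 1/19 of C → 3.53; 53/53 used.
4 item(s) taken whole; one partial (take 1/19 of C).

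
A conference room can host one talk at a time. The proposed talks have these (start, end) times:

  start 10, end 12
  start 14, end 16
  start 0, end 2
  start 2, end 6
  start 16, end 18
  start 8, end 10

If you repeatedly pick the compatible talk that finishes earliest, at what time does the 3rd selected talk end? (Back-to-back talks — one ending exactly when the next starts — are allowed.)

10

Greedy by earliest finish: after sorting by end time, pick each interval compatible with the last pick.
By end time: (0,2), (2,6), (8,10), (10,12), (14,16), (16,18).
Pick (0,2); next start ≥ 2 → (2,6); next start ≥ 6 → (8,10); next start ≥ 10 → (10,12); next start ≥ 12 → (14,16); next start ≥ 16 → (16,18).
Selected: (0,2) (2,6) (8,10) (10,12) (14,16) (16,18)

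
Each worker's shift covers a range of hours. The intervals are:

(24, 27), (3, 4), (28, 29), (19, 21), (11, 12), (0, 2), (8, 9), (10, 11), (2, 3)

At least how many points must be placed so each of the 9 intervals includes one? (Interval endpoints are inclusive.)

Sort by right endpoint; whenever an interval is uncovered, place a point at its right end.
By right end: [0,2]  [2,3]  [3,4]  [8,9]  [10,11]  [11,12]  [19,21]  [24,27]  [28,29]
[0,2] uncovered → point at 2; [3,4] uncovered → point at 4; [8,9] uncovered → point at 9; [10,11] uncovered → point at 11; [19,21] uncovered → point at 21; [24,27] uncovered → point at 27; [28,29] uncovered → point at 29.
Points: 2, 4, 9, 11, 21, 27, 29 (7 total).

7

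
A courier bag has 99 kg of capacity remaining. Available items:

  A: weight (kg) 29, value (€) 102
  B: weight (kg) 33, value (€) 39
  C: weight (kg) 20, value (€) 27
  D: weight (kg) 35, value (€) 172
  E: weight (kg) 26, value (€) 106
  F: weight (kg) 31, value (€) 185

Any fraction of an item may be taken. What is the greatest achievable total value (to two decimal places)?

Greedy by value/weight ratio, highest first.
Ratios (sorted): F 5.97, D 4.91, E 4.08, A 3.52, C 1.35, B 1.18
take F (31 @ 185); take D (35 @ 172); take E (26 @ 106); take 7/29 of A → 24.62. Capacity used 99/99.
Total value = 487.62

487.62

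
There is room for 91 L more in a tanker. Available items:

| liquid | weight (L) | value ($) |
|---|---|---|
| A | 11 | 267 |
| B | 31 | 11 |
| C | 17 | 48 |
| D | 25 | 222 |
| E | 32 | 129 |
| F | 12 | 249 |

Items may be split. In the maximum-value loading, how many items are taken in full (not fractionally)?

Sort by value per unit weight and fill in that order.
Ratios (sorted): A 24.27, F 20.75, D 8.88, E 4.03, C 2.82, B 0.35
take A (11 @ 267); take F (12 @ 249); take D (25 @ 222); take E (32 @ 129); take 11/17 of C → 31.06. Capacity used 91/91.
4 item(s) taken whole; one partial (take 11/17 of C).

4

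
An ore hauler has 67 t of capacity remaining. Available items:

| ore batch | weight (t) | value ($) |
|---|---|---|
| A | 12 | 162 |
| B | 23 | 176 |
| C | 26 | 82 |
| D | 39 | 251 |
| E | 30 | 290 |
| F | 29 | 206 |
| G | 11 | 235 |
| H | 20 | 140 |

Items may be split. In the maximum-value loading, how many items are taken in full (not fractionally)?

Greedy by value/weight ratio, highest first.
Ratios (sorted): G 21.36, A 13.50, E 9.67, B 7.65, F 7.10, H 7.00, D 6.44, C 3.15
take G (11 @ 235); take A (12 @ 162); take E (30 @ 290); take 14/23 of B → 107.13. Capacity used 67/67.
3 item(s) taken whole; one partial (take 14/23 of B).

3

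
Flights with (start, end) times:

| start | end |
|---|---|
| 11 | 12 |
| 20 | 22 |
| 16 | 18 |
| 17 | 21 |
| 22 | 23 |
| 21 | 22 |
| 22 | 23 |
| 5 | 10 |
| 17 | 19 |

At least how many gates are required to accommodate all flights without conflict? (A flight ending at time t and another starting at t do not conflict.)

3

starts: [5, 11, 16, 17, 17, 20, 21, 22, 22]
ends:   [10, 12, 18, 19, 21, 22, 22, 23, 23]
s5→1 e10→0 s11→1 e12→0 s16→1 s17→2 s17→3  — peak 3.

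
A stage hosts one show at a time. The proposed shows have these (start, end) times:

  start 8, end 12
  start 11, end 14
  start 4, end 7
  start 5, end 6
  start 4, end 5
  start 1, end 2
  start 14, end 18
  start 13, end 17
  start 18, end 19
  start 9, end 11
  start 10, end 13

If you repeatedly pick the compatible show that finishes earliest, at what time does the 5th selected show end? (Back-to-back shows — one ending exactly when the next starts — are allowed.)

14

Sorted by end: (1,2)  (4,5)  (5,6)  (4,7)  (9,11)  (8,12)  (10,13)  (11,14)  (13,17)  (14,18)  (18,19)
take (1,2); take (4,5); take (5,6); skip (4,7); take (9,11); skip (8,12); skip (10,13); take (11,14); skip (13,17); take (14,18); take (18,19).
Selected: (1,2) (4,5) (5,6) (9,11) (11,14) (14,18) (18,19)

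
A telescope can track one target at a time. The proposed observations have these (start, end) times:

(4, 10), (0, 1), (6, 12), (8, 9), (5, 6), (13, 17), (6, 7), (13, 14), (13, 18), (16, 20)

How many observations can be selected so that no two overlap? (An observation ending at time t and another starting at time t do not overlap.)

Order by finish time; keep every interval that doesn't clash with the previous kept one.
By end time: (0,1), (5,6), (6,7), (8,9), (4,10), (6,12), (13,14), (13,17), (13,18), (16,20).
Pick (0,1); next start ≥ 1 → (5,6); next start ≥ 6 → (6,7); next start ≥ 7 → (8,9); next start ≥ 9 → (13,14); next start ≥ 14 → (16,20).
Selected 6 observations.

6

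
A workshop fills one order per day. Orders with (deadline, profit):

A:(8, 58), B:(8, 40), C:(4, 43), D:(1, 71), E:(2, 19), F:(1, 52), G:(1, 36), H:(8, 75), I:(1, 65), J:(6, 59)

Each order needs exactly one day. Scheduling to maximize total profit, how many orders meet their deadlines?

Sort by profit descending; place each in the latest free slot ≤ its deadline.
By profit: H(d8,75), D(d1,71), I(d1,65), J(d6,59), A(d8,58), F(d1,52), C(d4,43), B(d8,40), G(d1,36), E(d2,19)
H→slot 8; D→slot 1; I skipped; J→slot 6; A→slot 7; F skipped; C→slot 4; B→slot 5; G skipped; E→slot 2.
7 of 10 scheduled.

7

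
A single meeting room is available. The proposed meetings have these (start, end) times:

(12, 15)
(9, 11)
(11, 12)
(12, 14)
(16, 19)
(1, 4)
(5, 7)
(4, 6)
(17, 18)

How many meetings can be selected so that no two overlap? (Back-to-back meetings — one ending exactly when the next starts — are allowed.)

Order by finish time; keep every interval that doesn't clash with the previous kept one.
Sorted by end: (1,4)  (4,6)  (5,7)  (9,11)  (11,12)  (12,14)  (12,15)  (17,18)  (16,19)
take (1,4); take (4,6); take (9,11); take (11,12); take (12,14); take (17,18); skip (16,19).
Selected 6 meetings.

6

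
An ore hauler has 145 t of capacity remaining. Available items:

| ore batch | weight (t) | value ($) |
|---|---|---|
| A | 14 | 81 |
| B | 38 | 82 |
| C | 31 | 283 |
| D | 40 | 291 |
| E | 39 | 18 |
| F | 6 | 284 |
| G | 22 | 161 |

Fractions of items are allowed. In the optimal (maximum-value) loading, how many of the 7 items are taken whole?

5

Greedy by value/weight ratio, highest first.
Ratios (sorted): F 47.33, C 9.13, G 7.32, D 7.28, A 5.79, B 2.16, E 0.46
take F (6 @ 284); take C (31 @ 283); take G (22 @ 161); take D (40 @ 291); take A (14 @ 81); take 32/38 of B → 69.05. Capacity used 145/145.
5 item(s) taken whole; one partial (take 32/38 of B).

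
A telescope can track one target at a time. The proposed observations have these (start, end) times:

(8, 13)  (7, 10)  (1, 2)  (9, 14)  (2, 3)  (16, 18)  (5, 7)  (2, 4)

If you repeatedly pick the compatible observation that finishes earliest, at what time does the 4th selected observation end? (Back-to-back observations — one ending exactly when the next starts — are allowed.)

10

Order by finish time; keep every interval that doesn't clash with the previous kept one.
By end time: (1,2), (2,3), (2,4), (5,7), (7,10), (8,13), (9,14), (16,18).
Pick (1,2); next start ≥ 2 → (2,3); next start ≥ 3 → (5,7); next start ≥ 7 → (7,10); next start ≥ 10 → (16,18).
Selected: (1,2) (2,3) (5,7) (7,10) (16,18)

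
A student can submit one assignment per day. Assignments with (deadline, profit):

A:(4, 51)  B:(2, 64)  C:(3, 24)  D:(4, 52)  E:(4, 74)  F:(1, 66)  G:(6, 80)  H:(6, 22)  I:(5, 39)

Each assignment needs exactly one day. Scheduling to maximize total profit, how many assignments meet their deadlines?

Take jobs in profit order; each goes to the latest open slot no later than its deadline.
By profit: G(d6,80), E(d4,74), F(d1,66), B(d2,64), D(d4,52), A(d4,51), I(d5,39), C(d3,24), H(d6,22)
G→slot 6; E→slot 4; F→slot 1; B→slot 2; D→slot 3; A skipped; I→slot 5; C skipped; H skipped.
6 of 9 scheduled.

6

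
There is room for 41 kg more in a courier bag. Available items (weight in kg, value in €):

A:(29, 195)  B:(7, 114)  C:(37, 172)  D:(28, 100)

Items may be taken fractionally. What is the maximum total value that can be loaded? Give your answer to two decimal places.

Order: B (114/7=16.29) > A (195/29=6.72) > C (172/37=4.65) > D (100/28=3.57)
Fill: take B (7 @ 114) → take A (29 @ 195) → take 5/37 of C → 23.24; 41/41 used.
Total value = 332.24

332.24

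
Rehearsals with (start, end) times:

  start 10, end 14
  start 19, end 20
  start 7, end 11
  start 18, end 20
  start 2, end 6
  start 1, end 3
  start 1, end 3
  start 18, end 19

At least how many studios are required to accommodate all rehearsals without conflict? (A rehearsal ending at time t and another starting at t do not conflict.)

3

The answer is the maximum number of intervals overlapping at any instant.
Events (time:±→running): 1:+→1 1:+→2 2:+→3 … peak 3.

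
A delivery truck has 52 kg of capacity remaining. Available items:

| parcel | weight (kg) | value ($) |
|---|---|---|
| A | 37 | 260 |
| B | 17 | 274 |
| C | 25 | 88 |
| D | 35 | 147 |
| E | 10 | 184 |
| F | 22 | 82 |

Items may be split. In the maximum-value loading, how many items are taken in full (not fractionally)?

2

Greedy by value/weight ratio, highest first.
Order: E (184/10=18.40) > B (274/17=16.12) > A (260/37=7.03) > D (147/35=4.20) > F (82/22=3.73) > C (88/25=3.52)
Fill: take E (10 @ 184) → take B (17 @ 274) → take 25/37 of A → 175.68; 52/52 used.
2 item(s) taken whole; one partial (take 25/37 of A).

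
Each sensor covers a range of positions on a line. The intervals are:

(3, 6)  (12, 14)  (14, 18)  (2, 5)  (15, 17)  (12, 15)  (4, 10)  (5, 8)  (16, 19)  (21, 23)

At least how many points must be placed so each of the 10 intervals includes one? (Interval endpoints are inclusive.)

Sort by right endpoint; whenever an interval is uncovered, place a point at its right end.
Sorted: [2,5] [3,6] [5,8] [4,10] [12,14] [12,15] [15,17] [14,18] [16,19] [21,23]
{[2,5],[3,6],[5,8],[4,10]} hit by 5; {[12,14],[12,15]} hit by 14; {[15,17],[14,18],[16,19]} hit by 17; {[21,23]} hit by 23.
Points: 5, 14, 17, 23 (4 total).

4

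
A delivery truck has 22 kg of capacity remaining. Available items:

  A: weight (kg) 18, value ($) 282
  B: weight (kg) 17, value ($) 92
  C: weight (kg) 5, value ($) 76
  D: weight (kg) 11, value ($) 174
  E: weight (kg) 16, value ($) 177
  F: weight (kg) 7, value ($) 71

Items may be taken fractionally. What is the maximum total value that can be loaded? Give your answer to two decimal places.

346.33

Greedy by value/weight ratio, highest first.
Ratios (sorted): D 15.82, A 15.67, C 15.20, E 11.06, F 10.14, B 5.41
take D (11 @ 174); take 11/18 of A → 172.33. Capacity used 22/22.
Total value = 346.33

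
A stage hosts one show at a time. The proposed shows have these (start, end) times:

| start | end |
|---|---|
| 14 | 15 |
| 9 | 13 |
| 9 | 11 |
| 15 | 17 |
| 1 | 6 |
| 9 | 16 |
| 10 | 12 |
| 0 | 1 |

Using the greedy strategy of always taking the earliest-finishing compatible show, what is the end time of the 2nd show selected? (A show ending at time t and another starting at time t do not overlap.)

6

Greedy by earliest finish: after sorting by end time, pick each interval compatible with the last pick.
By end time: (0,1), (1,6), (9,11), (10,12), (9,13), (14,15), (9,16), (15,17).
Pick (0,1); next start ≥ 1 → (1,6); next start ≥ 6 → (9,11); next start ≥ 11 → (14,15); next start ≥ 15 → (15,17).
Selected: (0,1) (1,6) (9,11) (14,15) (15,17)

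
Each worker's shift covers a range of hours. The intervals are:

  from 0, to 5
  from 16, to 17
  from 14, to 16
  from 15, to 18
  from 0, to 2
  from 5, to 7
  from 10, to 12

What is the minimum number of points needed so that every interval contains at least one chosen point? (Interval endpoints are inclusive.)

4

Process intervals by earliest right end; each time one isn't hit yet, stab at its right endpoint.
By right end: [0,2]  [0,5]  [5,7]  [10,12]  [14,16]  [16,17]  [15,18]
[0,2] uncovered → point at 2; [5,7] uncovered → point at 7; [10,12] uncovered → point at 12; [14,16] uncovered → point at 16.
Points: 2, 7, 12, 16 (4 total).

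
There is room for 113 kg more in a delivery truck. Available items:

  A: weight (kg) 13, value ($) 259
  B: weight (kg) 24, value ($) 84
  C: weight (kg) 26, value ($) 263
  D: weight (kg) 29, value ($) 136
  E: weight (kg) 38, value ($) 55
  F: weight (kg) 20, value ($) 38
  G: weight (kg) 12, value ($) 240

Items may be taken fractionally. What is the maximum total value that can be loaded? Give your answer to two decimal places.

999.10

Ratios (sorted): G 20.00, A 19.92, C 10.12, D 4.69, B 3.50, F 1.90, E 1.45
take G (12 @ 240); take A (13 @ 259); take C (26 @ 263); take D (29 @ 136); take B (24 @ 84); take 9/20 of F → 17.10. Capacity used 113/113.
Total value = 999.10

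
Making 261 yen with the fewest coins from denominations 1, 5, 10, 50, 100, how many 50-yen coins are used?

261 − 2×100→61 − 1×50→11 − 1×10→1 − 1×1→0
Count of 50: 1

1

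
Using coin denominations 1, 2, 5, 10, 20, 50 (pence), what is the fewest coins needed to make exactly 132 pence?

132 = 2×50 + 1×20 + 1×10 + 1×2
Total coins = 2 + 1 + 1 + 1 = 5

5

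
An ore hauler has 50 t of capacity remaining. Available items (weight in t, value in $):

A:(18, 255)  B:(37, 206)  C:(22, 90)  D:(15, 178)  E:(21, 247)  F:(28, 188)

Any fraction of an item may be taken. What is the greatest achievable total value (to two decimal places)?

632.95

Greedy by value/weight ratio, highest first.
Order: A (255/18=14.17) > D (178/15=11.87) > E (247/21=11.76) > F (188/28=6.71) > B (206/37=5.57) > C (90/22=4.09)
Fill: take A (18 @ 255) → take D (15 @ 178) → take 17/21 of E → 199.95; 50/50 used.
Total value = 632.95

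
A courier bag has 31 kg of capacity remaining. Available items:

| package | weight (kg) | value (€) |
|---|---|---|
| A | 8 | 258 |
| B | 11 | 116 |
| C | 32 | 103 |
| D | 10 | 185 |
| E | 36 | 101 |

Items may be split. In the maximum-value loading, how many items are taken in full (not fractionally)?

3

Greedy by value/weight ratio, highest first.
Order: A (258/8=32.25) > D (185/10=18.50) > B (116/11=10.55) > C (103/32=3.22) > E (101/36=2.81)
Fill: take A (8 @ 258) → take D (10 @ 185) → take B (11 @ 116) → take 2/32 of C → 6.44; 31/31 used.
3 item(s) taken whole; one partial (take 2/32 of C).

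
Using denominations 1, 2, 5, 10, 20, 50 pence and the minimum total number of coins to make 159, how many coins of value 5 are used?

1

159 = 3×50 + 1×5 + 2×2
Count of 5: 1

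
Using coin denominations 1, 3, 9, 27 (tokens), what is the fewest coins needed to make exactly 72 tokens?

Use the largest denomination that fits, subtract, and repeat.
72 − 2×27→18 − 2×9→0
Total coins = 2 + 2 = 4

4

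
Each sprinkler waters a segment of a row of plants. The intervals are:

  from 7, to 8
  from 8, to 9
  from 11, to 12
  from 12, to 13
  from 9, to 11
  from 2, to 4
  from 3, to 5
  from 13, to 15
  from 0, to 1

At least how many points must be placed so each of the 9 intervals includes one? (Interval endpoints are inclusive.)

5

Sort by right endpoint; whenever an interval is uncovered, place a point at its right end.
Sorted: [0,1] [2,4] [3,5] [7,8] [8,9] [9,11] [11,12] [12,13] [13,15]
{[0,1]} hit by 1; {[2,4],[3,5]} hit by 4; {[7,8],[8,9]} hit by 8; {[9,11],[11,12]} hit by 11; {[12,13],[13,15]} hit by 13.
Points: 1, 4, 8, 11, 13 (5 total).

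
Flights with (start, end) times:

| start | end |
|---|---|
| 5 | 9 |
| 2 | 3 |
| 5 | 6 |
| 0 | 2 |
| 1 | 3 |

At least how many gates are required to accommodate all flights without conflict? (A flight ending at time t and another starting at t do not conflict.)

starts: [0, 1, 2, 5, 5]
ends:   [2, 3, 3, 6, 9]
s0→1 s1→2  — peak 2.

2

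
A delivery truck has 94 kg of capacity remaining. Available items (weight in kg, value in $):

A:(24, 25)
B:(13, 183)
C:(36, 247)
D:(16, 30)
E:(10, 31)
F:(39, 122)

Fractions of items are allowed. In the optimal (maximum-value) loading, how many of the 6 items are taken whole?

Order: B (183/13=14.08) > C (247/36=6.86) > F (122/39=3.13) > E (31/10=3.10) > D (30/16=1.88) > A (25/24=1.04)
Fill: take B (13 @ 183) → take C (36 @ 247) → take F (39 @ 122) → take 6/10 of E → 18.60; 94/94 used.
3 item(s) taken whole; one partial (take 6/10 of E).

3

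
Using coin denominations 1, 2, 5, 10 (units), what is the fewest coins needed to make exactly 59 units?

8

Use the largest denomination that fits, subtract, and repeat.
59 − 5×10→9 − 1×5→4 − 2×2→0
Total coins = 5 + 1 + 2 = 8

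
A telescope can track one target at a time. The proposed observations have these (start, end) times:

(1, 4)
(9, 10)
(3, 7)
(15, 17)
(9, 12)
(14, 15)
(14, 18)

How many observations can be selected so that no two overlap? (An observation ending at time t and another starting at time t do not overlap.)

4

By end time: (1,4), (3,7), (9,10), (9,12), (14,15), (15,17), (14,18).
Pick (1,4); next start ≥ 4 → (9,10); next start ≥ 10 → (14,15); next start ≥ 15 → (15,17).
Selected 4 observations.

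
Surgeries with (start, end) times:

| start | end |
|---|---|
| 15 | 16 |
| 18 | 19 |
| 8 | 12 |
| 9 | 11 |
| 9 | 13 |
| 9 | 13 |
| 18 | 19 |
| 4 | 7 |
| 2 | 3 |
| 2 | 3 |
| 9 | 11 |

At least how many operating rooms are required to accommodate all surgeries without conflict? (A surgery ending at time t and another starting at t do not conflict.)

5

starts: [2, 2, 4, 8, 9, 9, 9, 9, 15, 18, 18]
ends:   [3, 3, 7, 11, 11, 12, 13, 13, 16, 19, 19]
s2→1 s2→2 e3→1 e3→0 s4→1 e7→0 s8→1 s9→2 s9→3 s9→4 s9→5  — peak 5.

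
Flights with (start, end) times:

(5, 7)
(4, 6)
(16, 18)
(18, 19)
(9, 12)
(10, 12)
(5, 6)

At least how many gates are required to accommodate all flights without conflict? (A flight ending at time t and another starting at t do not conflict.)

Count concurrent intervals with a sweep; the peak is the room count.
Events (time:±→running): 4:+→1 5:+→2 5:+→3 … peak 3.

3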